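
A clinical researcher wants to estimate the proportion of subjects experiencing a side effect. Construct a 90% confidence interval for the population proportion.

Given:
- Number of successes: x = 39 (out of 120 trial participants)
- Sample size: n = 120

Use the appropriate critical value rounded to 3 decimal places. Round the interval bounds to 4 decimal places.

Sample proportion: p̂ = 39/120 = 0.325000

Check conditions for normal approximation:
  np̂ = 39 ≥ 10 ✓
  n(1-p̂) = 81 ≥ 10 ✓

The sample is large enough, so use a z-interval (normal approximation) for the proportion.

For 90% confidence, z* = 1.645 (from standard normal table)

Standard error: SE = √(p̂(1-p̂)/n) = √(0.325000×0.675000/120) = 0.04275658

Margin of error: E = z* × SE = 1.645 × 0.04275658 = 0.070335

Z-interval: p̂ ± E = 0.325000 ± 0.070335 = (0.254665, 0.395335)

Rounded to 4 decimal places:

(0.2547, 0.3953)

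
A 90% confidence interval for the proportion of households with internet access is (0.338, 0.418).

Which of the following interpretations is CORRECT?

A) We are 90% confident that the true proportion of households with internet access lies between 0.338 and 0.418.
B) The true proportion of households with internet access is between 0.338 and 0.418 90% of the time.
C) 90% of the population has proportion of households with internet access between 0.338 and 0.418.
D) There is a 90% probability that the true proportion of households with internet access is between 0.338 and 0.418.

A confidence interval represents our confidence in the procedure, not a probability statement about the parameter.

Key concept: If we repeated this sampling process many times and computed a 90% CI each time, about 90% of those intervals would contain the true population parameter.

For this specific interval (0.338, 0.418):
- Midpoint (point estimate): 0.378
- Margin of error: 0.04

The correct interpretation is the one stating confidence that the true parameter lies in the interval — option A.

A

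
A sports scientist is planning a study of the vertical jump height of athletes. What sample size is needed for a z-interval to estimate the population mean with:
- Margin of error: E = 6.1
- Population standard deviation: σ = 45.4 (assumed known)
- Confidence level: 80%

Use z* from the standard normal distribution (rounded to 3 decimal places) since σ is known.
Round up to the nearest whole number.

Using z* since population σ is known (z-interval formula).

For 80% confidence, z* = 1.282 (from standard normal table)

Sample size formula for z-interval: n = (z*σ/E)²

n = (1.282 × 45.4 / 6.1)²
  = (9.541443)²
  = 91.0391

Round up to the nearest whole number: n = 92

92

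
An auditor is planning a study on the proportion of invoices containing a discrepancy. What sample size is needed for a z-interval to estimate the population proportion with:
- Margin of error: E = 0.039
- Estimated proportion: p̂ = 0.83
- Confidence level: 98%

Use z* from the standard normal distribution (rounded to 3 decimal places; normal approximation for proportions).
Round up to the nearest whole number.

Using z* for proportion z-interval (normal approximation).

For 98% confidence, z* = 2.326 (from standard normal table)

Sample size formula for proportion z-interval: n = z*²p̂(1-p̂)/E²

n = 2.326² × 0.83 × 0.17 / 0.039²
  = 5.410276 × 0.1411 / 0.001521
  = 501.9000

Round up to the nearest whole number: n = 502

502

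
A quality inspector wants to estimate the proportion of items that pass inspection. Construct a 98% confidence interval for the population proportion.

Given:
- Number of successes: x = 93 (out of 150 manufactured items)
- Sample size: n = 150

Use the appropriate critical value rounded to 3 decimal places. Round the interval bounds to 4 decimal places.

Sample proportion: p̂ = 93/150 = 0.620000

Check conditions for normal approximation:
  np̂ = 93 ≥ 10 ✓
  n(1-p̂) = 57 ≥ 10 ✓

The sample is large enough, so use a z-interval (normal approximation) for the proportion.

For 98% confidence, z* = 2.326 (from standard normal table)

Standard error: SE = √(p̂(1-p̂)/n) = √(0.620000×0.380000/150) = 0.03963164

Margin of error: E = z* × SE = 2.326 × 0.03963164 = 0.092183

Z-interval: p̂ ± E = 0.620000 ± 0.092183 = (0.527817, 0.712183)

Rounded to 4 decimal places:

(0.5278, 0.7122)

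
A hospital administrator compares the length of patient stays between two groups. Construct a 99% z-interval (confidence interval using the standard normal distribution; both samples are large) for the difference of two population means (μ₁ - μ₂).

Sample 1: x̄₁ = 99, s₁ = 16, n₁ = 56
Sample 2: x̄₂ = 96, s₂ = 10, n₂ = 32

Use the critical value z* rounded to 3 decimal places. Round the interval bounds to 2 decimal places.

Both samples are large (n₁ = 56 ≥ 30, n₂ = 32 ≥ 30), so a z-interval for the difference of means applies.

Point estimate: x̄₁ - x̄₂ = 99 - 96 = 3

Standard error: SE = √(s₁²/n₁ + s₂²/n₂)
= √(16²/56 + 10²/32)
= √(4.571429 + 3.125000)
= 2.774244

For 99% confidence, z* = 2.576 (from standard normal table)
Margin of error: E = z* × SE = 2.576 × 2.774244 = 7.1465

Z-interval: (x̄₁ - x̄₂) ± E = 3 ± 7.1465 = (-4.1465, 10.1465)

Rounded to 2 decimal places:

(-4.15, 10.15)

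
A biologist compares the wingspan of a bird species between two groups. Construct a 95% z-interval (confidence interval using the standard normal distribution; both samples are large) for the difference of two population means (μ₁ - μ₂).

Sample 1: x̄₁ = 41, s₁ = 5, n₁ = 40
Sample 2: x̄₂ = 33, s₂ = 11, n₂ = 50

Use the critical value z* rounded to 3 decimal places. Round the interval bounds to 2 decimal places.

Both samples are large (n₁ = 40 ≥ 30, n₂ = 50 ≥ 30), so a z-interval for the difference of means applies.

Point estimate: x̄₁ - x̄₂ = 41 - 33 = 8

Standard error: SE = √(s₁²/n₁ + s₂²/n₂)
= √(5²/40 + 11²/50)
= √(0.625000 + 2.420000)
= 1.744993

For 95% confidence, z* = 1.96 (from standard normal table)
Margin of error: E = z* × SE = 1.96 × 1.744993 = 3.4202

Z-interval: (x̄₁ - x̄₂) ± E = 8 ± 3.4202 = (4.5798, 11.4202)

Rounded to 2 decimal places:

(4.58, 11.42)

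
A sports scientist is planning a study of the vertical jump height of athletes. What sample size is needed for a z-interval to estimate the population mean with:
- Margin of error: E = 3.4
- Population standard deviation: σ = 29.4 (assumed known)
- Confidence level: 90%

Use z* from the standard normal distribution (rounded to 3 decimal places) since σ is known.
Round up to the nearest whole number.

Using z* since population σ is known (z-interval formula).

For 90% confidence, z* = 1.645 (from standard normal table)

Sample size formula for z-interval: n = (z*σ/E)²

n = (1.645 × 29.4 / 3.4)²
  = (14.224412)²
  = 202.3339

Round up to the nearest whole number: n = 203

203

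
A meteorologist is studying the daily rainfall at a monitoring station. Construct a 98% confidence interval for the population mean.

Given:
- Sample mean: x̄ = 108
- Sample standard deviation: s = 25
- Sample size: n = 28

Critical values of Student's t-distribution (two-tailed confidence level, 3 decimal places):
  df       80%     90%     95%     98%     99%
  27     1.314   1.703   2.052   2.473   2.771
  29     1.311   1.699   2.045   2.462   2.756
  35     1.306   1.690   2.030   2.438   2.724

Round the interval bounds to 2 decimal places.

The population standard deviation σ is unknown (only the sample standard deviation s is given), so use a t-interval with df = n - 1 = 28 - 1 = 27.

For 98% confidence with df = 27, t* = 2.473 (from t-table)

Standard error: SE = s/√n = 25/√28 = 4.724556

Margin of error: E = t* × SE = 2.473 × 4.724556 = 11.6838

T-interval: x̄ ± E = 108 ± 11.6838 = (96.3162, 119.6838)

Rounded to 2 decimal places:

(96.32, 119.68)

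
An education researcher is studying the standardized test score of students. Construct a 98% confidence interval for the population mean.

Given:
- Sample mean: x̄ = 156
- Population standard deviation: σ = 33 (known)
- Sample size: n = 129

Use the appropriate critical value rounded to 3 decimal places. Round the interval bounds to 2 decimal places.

The population standard deviation σ is known, so use a z-interval (standard normal critical value).

For 98% confidence, z* = 2.326 (from standard normal table)

Standard error: SE = σ/√n = 33/√129 = 2.905488

Margin of error: E = z* × SE = 2.326 × 2.905488 = 6.7582

Z-interval: x̄ ± E = 156 ± 6.7582 = (149.2418, 162.7582)

Rounded to 2 decimal places:

(149.24, 162.76)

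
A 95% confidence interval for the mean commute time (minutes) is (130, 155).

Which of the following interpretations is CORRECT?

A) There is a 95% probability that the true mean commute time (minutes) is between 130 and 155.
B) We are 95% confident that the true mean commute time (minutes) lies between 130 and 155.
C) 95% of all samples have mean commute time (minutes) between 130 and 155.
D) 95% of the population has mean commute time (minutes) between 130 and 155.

A confidence interval represents our confidence in the procedure, not a probability statement about the parameter.

Key concept: If we repeated this sampling process many times and computed a 95% CI each time, about 95% of those intervals would contain the true population parameter.

For this specific interval (130, 155):
- Midpoint (point estimate): 142.5
- Margin of error: 12.5

The correct interpretation is the one stating confidence that the true parameter lies in the interval — option B.

B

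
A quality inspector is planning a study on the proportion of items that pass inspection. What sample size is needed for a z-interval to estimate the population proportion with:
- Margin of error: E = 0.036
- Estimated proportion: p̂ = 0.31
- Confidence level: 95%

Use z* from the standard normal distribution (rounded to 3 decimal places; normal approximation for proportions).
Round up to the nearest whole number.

Using z* for proportion z-interval (normal approximation).

For 95% confidence, z* = 1.96 (from standard normal table)

Sample size formula for proportion z-interval: n = z*²p̂(1-p̂)/E²

n = 1.96² × 0.31 × 0.69 / 0.036²
  = 3.8416 × 0.2139 / 0.001296
  = 634.0419

Round up to the nearest whole number: n = 635

635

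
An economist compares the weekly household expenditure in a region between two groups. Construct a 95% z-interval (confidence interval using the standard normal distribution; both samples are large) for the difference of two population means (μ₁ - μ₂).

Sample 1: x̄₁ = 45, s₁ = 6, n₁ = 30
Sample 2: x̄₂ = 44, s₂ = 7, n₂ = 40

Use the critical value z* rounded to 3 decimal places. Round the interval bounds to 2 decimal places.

Both samples are large (n₁ = 30 ≥ 30, n₂ = 40 ≥ 30), so a z-interval for the difference of means applies.

Point estimate: x̄₁ - x̄₂ = 45 - 44 = 1

Standard error: SE = √(s₁²/n₁ + s₂²/n₂)
= √(6²/30 + 7²/40)
= √(1.200000 + 1.225000)
= 1.557241

For 95% confidence, z* = 1.96 (from standard normal table)
Margin of error: E = z* × SE = 1.96 × 1.557241 = 3.0522

Z-interval: (x̄₁ - x̄₂) ± E = 1 ± 3.0522 = (-2.0522, 4.0522)

Rounded to 2 decimal places:

(-2.05, 4.05)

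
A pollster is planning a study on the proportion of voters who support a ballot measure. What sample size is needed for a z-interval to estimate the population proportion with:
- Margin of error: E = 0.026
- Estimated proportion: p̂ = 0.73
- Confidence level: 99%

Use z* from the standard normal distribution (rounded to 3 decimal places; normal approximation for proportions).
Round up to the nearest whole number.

Using z* for proportion z-interval (normal approximation).

For 99% confidence, z* = 2.576 (from standard normal table)

Sample size formula for proportion z-interval: n = z*²p̂(1-p̂)/E²

n = 2.576² × 0.73 × 0.27 / 0.026²
  = 6.635776 × 0.1971 / 0.000676
  = 1934.7803

Round up to the nearest whole number: n = 1935

1935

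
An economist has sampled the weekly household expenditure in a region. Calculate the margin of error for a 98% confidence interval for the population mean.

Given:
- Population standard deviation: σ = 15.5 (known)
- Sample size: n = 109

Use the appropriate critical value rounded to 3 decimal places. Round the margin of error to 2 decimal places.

The population standard deviation σ is known, so use the z-interval margin of error formula.

For 98% confidence, z* = 2.326 (from standard normal table)

Margin of error formula for z-interval: E = z* × σ/√n

E = 2.326 × 15.5/√109
  = 2.326 × 1.484631
  = 3.4533

Rounded to 2 decimal places:

3.45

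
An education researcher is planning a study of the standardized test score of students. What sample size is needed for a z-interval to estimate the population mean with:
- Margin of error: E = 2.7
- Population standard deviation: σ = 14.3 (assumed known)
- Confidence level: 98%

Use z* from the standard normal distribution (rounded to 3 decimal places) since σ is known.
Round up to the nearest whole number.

Using z* since population σ is known (z-interval formula).

For 98% confidence, z* = 2.326 (from standard normal table)

Sample size formula for z-interval: n = (z*σ/E)²

n = (2.326 × 14.3 / 2.7)²
  = (12.319185)²
  = 151.7623

Round up to the nearest whole number: n = 152

152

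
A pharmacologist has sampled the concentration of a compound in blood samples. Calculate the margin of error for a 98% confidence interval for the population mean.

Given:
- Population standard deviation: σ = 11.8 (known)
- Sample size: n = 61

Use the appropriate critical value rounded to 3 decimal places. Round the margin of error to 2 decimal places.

The population standard deviation σ is known, so use the z-interval margin of error formula.

For 98% confidence, z* = 2.326 (from standard normal table)

Margin of error formula for z-interval: E = z* × σ/√n

E = 2.326 × 11.8/√61
  = 2.326 × 1.510835
  = 3.5142

Rounded to 2 decimal places:

3.51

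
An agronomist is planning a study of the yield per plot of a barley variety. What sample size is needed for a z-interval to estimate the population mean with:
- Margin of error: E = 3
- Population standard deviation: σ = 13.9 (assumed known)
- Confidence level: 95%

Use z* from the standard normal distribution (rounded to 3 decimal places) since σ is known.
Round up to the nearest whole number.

Using z* since population σ is known (z-interval formula).

For 95% confidence, z* = 1.96 (from standard normal table)

Sample size formula for z-interval: n = (z*σ/E)²

n = (1.96 × 13.9 / 3)²
  = (9.081333)²
  = 82.4706

Round up to the nearest whole number: n = 83

83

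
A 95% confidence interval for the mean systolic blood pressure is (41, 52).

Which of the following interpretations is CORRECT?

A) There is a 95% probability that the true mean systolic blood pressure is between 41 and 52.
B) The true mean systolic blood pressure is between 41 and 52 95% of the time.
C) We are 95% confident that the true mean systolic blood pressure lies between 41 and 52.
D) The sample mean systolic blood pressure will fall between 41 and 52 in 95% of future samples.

A confidence interval represents our confidence in the procedure, not a probability statement about the parameter.

Key concept: If we repeated this sampling process many times and computed a 95% CI each time, about 95% of those intervals would contain the true population parameter.

For this specific interval (41, 52):
- Midpoint (point estimate): 46.5
- Margin of error: 5.5

The correct interpretation is the one stating confidence that the true parameter lies in the interval — option C.

C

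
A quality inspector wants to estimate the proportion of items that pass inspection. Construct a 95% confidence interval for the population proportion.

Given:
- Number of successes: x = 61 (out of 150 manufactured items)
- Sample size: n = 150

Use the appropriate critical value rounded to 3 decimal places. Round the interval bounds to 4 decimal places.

Sample proportion: p̂ = 61/150 = 0.406667

Check conditions for normal approximation:
  np̂ = 61 ≥ 10 ✓
  n(1-p̂) = 89 ≥ 10 ✓

The sample is large enough, so use a z-interval (normal approximation) for the proportion.

For 95% confidence, z* = 1.96 (from standard normal table)

Standard error: SE = √(p̂(1-p̂)/n) = √(0.406667×0.593333/150) = 0.04010726

Margin of error: E = z* × SE = 1.96 × 0.04010726 = 0.078610

Z-interval: p̂ ± E = 0.406667 ± 0.078610 = (0.328056, 0.485277)

Rounded to 4 decimal places:

(0.3281, 0.4853)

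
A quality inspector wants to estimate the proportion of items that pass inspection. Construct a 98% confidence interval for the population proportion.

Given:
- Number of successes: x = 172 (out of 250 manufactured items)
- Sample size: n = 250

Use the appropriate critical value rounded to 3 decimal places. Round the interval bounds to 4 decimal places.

Sample proportion: p̂ = 172/250 = 0.688000

Check conditions for normal approximation:
  np̂ = 172 ≥ 10 ✓
  n(1-p̂) = 78 ≥ 10 ✓

The sample is large enough, so use a z-interval (normal approximation) for the proportion.

For 98% confidence, z* = 2.326 (from standard normal table)

Standard error: SE = √(p̂(1-p̂)/n) = √(0.688000×0.312000/250) = 0.02930229

Margin of error: E = z* × SE = 2.326 × 0.02930229 = 0.068157

Z-interval: p̂ ± E = 0.688000 ± 0.068157 = (0.619843, 0.756157)

Rounded to 4 decimal places:

(0.6198, 0.7562)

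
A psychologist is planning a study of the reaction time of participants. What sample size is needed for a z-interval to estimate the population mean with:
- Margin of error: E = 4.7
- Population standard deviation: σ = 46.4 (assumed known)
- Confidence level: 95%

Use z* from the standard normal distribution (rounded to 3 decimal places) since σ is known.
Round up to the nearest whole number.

Using z* since population σ is known (z-interval formula).

For 95% confidence, z* = 1.96 (from standard normal table)

Sample size formula for z-interval: n = (z*σ/E)²

n = (1.96 × 46.4 / 4.7)²
  = (19.349787)²
  = 374.4143

Round up to the nearest whole number: n = 375

375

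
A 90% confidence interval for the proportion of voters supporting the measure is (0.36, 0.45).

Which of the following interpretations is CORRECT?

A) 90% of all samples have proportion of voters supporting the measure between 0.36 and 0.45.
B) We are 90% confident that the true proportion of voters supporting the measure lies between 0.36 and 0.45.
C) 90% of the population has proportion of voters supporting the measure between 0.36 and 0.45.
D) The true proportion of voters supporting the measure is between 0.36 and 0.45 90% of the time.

A confidence interval represents our confidence in the procedure, not a probability statement about the parameter.

Key concept: If we repeated this sampling process many times and computed a 90% CI each time, about 90% of those intervals would contain the true population parameter.

For this specific interval (0.36, 0.45):
- Midpoint (point estimate): 0.405
- Margin of error: 0.045

The correct interpretation is the one stating confidence that the true parameter lies in the interval — option B.

B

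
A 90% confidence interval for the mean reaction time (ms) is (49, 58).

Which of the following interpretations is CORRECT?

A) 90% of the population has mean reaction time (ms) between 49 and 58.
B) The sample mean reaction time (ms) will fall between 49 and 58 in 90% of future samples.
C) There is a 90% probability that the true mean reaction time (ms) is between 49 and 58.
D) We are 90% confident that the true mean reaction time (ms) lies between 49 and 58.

A confidence interval represents our confidence in the procedure, not a probability statement about the parameter.

Key concept: If we repeated this sampling process many times and computed a 90% CI each time, about 90% of those intervals would contain the true population parameter.

For this specific interval (49, 58):
- Midpoint (point estimate): 53.5
- Margin of error: 4.5

The correct interpretation is the one stating confidence that the true parameter lies in the interval — option D.

D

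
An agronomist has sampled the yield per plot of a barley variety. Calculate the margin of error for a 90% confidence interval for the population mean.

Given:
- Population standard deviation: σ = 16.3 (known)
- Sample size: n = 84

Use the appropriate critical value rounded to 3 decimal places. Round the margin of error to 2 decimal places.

The population standard deviation σ is known, so use the z-interval margin of error formula.

For 90% confidence, z* = 1.645 (from standard normal table)

Margin of error formula for z-interval: E = z* × σ/√n

E = 1.645 × 16.3/√84
  = 1.645 × 1.778476
  = 2.9256

Rounded to 2 decimal places:

2.93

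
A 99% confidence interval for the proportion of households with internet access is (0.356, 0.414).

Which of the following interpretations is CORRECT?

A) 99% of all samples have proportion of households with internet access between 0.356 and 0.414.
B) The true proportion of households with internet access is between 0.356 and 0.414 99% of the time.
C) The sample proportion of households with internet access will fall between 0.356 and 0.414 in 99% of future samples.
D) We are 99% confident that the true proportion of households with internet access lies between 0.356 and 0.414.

A confidence interval represents our confidence in the procedure, not a probability statement about the parameter.

Key concept: If we repeated this sampling process many times and computed a 99% CI each time, about 99% of those intervals would contain the true population parameter.

For this specific interval (0.356, 0.414):
- Midpoint (point estimate): 0.385
- Margin of error: 0.029

The correct interpretation is the one stating confidence that the true parameter lies in the interval — option D.

D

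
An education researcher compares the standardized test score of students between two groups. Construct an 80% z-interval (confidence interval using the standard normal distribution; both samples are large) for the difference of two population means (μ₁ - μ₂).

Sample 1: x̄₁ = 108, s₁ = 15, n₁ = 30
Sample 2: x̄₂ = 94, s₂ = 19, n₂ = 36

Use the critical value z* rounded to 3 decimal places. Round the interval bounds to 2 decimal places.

Both samples are large (n₁ = 30 ≥ 30, n₂ = 36 ≥ 30), so a z-interval for the difference of means applies.

Point estimate: x̄₁ - x̄₂ = 108 - 94 = 14

Standard error: SE = √(s₁²/n₁ + s₂²/n₂)
= √(15²/30 + 19²/36)
= √(7.500000 + 10.027778)
= 4.186619

For 80% confidence, z* = 1.282 (from standard normal table)
Margin of error: E = z* × SE = 1.282 × 4.186619 = 5.3672

Z-interval: (x̄₁ - x̄₂) ± E = 14 ± 5.3672 = (8.6328, 19.3672)

Rounded to 2 decimal places:

(8.63, 19.37)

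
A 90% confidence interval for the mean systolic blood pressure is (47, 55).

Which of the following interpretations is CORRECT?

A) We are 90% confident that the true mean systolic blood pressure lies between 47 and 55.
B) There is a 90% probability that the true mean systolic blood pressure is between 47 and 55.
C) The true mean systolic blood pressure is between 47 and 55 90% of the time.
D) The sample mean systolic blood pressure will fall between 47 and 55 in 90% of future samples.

A confidence interval represents our confidence in the procedure, not a probability statement about the parameter.

Key concept: If we repeated this sampling process many times and computed a 90% CI each time, about 90% of those intervals would contain the true population parameter.

For this specific interval (47, 55):
- Midpoint (point estimate): 51
- Margin of error: 4

The correct interpretation is the one stating confidence that the true parameter lies in the interval — option A.

A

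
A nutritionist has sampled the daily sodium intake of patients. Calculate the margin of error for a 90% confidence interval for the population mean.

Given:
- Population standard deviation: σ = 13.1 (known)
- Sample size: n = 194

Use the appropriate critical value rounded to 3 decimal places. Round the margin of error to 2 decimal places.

The population standard deviation σ is known, so use the z-interval margin of error formula.

For 90% confidence, z* = 1.645 (from standard normal table)

Margin of error formula for z-interval: E = z* × σ/√n

E = 1.645 × 13.1/√194
  = 1.645 × 0.940525
  = 1.5472

Rounded to 2 decimal places:

1.55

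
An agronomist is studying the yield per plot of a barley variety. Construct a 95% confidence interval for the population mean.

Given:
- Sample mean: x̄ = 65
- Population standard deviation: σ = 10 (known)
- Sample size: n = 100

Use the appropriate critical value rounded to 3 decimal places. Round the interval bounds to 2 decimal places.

The population standard deviation σ is known, so use a z-interval (standard normal critical value).

For 95% confidence, z* = 1.96 (from standard normal table)

Standard error: SE = σ/√n = 10/√100 = 1.000000

Margin of error: E = z* × SE = 1.96 × 1.000000 = 1.9600

Z-interval: x̄ ± E = 65 ± 1.9600 = (63.0400, 66.9600)

Rounded to 2 decimal places:

(63.04, 66.96)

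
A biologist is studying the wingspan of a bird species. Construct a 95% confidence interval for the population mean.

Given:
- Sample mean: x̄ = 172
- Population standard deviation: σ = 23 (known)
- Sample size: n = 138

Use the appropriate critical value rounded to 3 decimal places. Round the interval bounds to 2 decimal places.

The population standard deviation σ is known, so use a z-interval (standard normal critical value).

For 95% confidence, z* = 1.96 (from standard normal table)

Standard error: SE = σ/√n = 23/√138 = 1.957890

Margin of error: E = z* × SE = 1.96 × 1.957890 = 3.8375

Z-interval: x̄ ± E = 172 ± 3.8375 = (168.1625, 175.8375)

Rounded to 2 decimal places:

(168.16, 175.84)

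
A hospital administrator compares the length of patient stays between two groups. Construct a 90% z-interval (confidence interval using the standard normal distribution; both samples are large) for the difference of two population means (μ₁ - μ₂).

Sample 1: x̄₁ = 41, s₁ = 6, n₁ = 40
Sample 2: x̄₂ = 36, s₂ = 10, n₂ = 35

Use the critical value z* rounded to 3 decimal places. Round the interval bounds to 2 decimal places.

Both samples are large (n₁ = 40 ≥ 30, n₂ = 35 ≥ 30), so a z-interval for the difference of means applies.

Point estimate: x̄₁ - x̄₂ = 41 - 36 = 5

Standard error: SE = √(s₁²/n₁ + s₂²/n₂)
= √(6²/40 + 10²/35)
= √(0.900000 + 2.857143)
= 1.938335

For 90% confidence, z* = 1.645 (from standard normal table)
Margin of error: E = z* × SE = 1.645 × 1.938335 = 3.1886

Z-interval: (x̄₁ - x̄₂) ± E = 5 ± 3.1886 = (1.8114, 8.1886)

Rounded to 2 decimal places:

(1.81, 8.19)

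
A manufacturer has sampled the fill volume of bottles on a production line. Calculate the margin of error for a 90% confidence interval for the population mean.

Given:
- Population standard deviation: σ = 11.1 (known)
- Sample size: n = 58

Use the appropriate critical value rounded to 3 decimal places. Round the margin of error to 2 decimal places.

The population standard deviation σ is known, so use the z-interval margin of error formula.

For 90% confidence, z* = 1.645 (from standard normal table)

Margin of error formula for z-interval: E = z* × σ/√n

E = 1.645 × 11.1/√58
  = 1.645 × 1.457501
  = 2.3976

Rounded to 2 decimal places:

2.40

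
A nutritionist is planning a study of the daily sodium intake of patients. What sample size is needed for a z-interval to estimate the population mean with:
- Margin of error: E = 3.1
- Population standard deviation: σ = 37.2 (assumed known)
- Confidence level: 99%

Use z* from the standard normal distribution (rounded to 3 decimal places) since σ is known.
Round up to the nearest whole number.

Using z* since population σ is known (z-interval formula).

For 99% confidence, z* = 2.576 (from standard normal table)

Sample size formula for z-interval: n = (z*σ/E)²

n = (2.576 × 37.2 / 3.1)²
  = (30.912000)²
  = 955.5517

Round up to the nearest whole number: n = 956

956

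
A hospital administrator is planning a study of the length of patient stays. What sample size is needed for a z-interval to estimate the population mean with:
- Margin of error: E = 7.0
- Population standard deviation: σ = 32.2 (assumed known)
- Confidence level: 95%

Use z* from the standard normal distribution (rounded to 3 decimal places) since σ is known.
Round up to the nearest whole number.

Using z* since population σ is known (z-interval formula).

For 95% confidence, z* = 1.96 (from standard normal table)

Sample size formula for z-interval: n = (z*σ/E)²

n = (1.96 × 32.2 / 7.0)²
  = (9.016000)²
  = 81.2883

Round up to the nearest whole number: n = 82

82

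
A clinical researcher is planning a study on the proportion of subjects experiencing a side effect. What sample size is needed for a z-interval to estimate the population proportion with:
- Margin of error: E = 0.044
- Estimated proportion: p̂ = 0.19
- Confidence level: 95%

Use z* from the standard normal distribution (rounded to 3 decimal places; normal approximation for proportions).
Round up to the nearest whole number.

Using z* for proportion z-interval (normal approximation).

For 95% confidence, z* = 1.96 (from standard normal table)

Sample size formula for proportion z-interval: n = z*²p̂(1-p̂)/E²

n = 1.96² × 0.19 × 0.81 / 0.044²
  = 3.8416 × 0.1539 / 0.001936
  = 305.3834

Round up to the nearest whole number: n = 306

306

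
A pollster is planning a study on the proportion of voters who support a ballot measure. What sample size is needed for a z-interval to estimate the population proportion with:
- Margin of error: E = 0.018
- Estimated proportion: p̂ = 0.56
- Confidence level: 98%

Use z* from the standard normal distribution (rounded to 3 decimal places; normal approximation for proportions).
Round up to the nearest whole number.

Using z* for proportion z-interval (normal approximation).

For 98% confidence, z* = 2.326 (from standard normal table)

Sample size formula for proportion z-interval: n = z*²p̂(1-p̂)/E²

n = 2.326² × 0.56 × 0.44 / 0.018²
  = 5.410276 × 0.2464 / 0.000324
  = 4114.4815

Round up to the nearest whole number: n = 4115

4115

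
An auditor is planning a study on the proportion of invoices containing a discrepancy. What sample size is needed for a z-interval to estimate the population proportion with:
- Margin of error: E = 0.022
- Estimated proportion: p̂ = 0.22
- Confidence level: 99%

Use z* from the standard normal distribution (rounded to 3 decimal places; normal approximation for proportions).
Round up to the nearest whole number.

Using z* for proportion z-interval (normal approximation).

For 99% confidence, z* = 2.576 (from standard normal table)

Sample size formula for proportion z-interval: n = z*²p̂(1-p̂)/E²

n = 2.576² × 0.22 × 0.78 / 0.022²
  = 6.635776 × 0.1716 / 0.000484
  = 2352.6842

Round up to the nearest whole number: n = 2353

2353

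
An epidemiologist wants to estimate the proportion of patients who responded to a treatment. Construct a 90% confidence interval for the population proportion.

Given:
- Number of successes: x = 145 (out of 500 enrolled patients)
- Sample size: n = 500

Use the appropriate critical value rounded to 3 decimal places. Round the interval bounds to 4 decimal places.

Sample proportion: p̂ = 145/500 = 0.290000

Check conditions for normal approximation:
  np̂ = 145 ≥ 10 ✓
  n(1-p̂) = 355 ≥ 10 ✓

The sample is large enough, so use a z-interval (normal approximation) for the proportion.

For 90% confidence, z* = 1.645 (from standard normal table)

Standard error: SE = √(p̂(1-p̂)/n) = √(0.290000×0.710000/500) = 0.02029286

Margin of error: E = z* × SE = 1.645 × 0.02029286 = 0.033382

Z-interval: p̂ ± E = 0.290000 ± 0.033382 = (0.256618, 0.323382)

Rounded to 4 decimal places:

(0.2566, 0.3234)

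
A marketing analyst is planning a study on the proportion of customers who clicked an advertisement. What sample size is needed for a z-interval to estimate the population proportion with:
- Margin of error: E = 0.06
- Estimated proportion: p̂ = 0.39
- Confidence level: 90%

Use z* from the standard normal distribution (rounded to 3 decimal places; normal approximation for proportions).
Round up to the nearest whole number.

Using z* for proportion z-interval (normal approximation).

For 90% confidence, z* = 1.645 (from standard normal table)

Sample size formula for proportion z-interval: n = z*²p̂(1-p̂)/E²

n = 1.645² × 0.39 × 0.61 / 0.06²
  = 2.706025 × 0.2379 / 0.0036
  = 178.8232

Round up to the nearest whole number: n = 179

179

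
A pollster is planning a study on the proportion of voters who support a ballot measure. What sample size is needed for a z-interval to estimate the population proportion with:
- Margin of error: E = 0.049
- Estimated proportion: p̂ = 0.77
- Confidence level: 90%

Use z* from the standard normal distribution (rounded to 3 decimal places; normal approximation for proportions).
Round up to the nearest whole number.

Using z* for proportion z-interval (normal approximation).

For 90% confidence, z* = 1.645 (from standard normal table)

Sample size formula for proportion z-interval: n = z*²p̂(1-p̂)/E²

n = 1.645² × 0.77 × 0.23 / 0.049²
  = 2.706025 × 0.1771 / 0.002401
  = 199.5989

Round up to the nearest whole number: n = 200

200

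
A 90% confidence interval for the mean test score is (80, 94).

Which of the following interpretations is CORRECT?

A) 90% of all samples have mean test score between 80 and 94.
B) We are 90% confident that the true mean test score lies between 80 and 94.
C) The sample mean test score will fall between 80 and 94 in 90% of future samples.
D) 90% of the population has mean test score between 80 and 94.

A confidence interval represents our confidence in the procedure, not a probability statement about the parameter.

Key concept: If we repeated this sampling process many times and computed a 90% CI each time, about 90% of those intervals would contain the true population parameter.

For this specific interval (80, 94):
- Midpoint (point estimate): 87
- Margin of error: 7

The correct interpretation is the one stating confidence that the true parameter lies in the interval — option B.

B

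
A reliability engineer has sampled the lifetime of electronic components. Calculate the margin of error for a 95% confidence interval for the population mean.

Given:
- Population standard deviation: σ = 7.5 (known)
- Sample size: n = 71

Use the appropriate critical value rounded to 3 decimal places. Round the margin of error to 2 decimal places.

The population standard deviation σ is known, so use the z-interval margin of error formula.

For 95% confidence, z* = 1.96 (from standard normal table)

Margin of error formula for z-interval: E = z* × σ/√n

E = 1.96 × 7.5/√71
  = 1.96 × 0.890086
  = 1.7446

Rounded to 2 decimal places:

1.74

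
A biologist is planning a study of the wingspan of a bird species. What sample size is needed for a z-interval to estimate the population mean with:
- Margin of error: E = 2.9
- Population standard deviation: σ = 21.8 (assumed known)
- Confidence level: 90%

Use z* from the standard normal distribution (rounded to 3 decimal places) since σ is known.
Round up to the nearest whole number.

Using z* since population σ is known (z-interval formula).

For 90% confidence, z* = 1.645 (from standard normal table)

Sample size formula for z-interval: n = (z*σ/E)²

n = (1.645 × 21.8 / 2.9)²
  = (12.365862)²
  = 152.9145

Round up to the nearest whole number: n = 153

153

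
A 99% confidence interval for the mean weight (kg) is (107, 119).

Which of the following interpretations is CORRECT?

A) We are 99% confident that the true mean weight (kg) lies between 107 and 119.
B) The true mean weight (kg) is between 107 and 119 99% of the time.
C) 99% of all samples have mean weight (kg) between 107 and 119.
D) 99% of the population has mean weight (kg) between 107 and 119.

A confidence interval represents our confidence in the procedure, not a probability statement about the parameter.

Key concept: If we repeated this sampling process many times and computed a 99% CI each time, about 99% of those intervals would contain the true population parameter.

For this specific interval (107, 119):
- Midpoint (point estimate): 113
- Margin of error: 6

The correct interpretation is the one stating confidence that the true parameter lies in the interval — option A.

A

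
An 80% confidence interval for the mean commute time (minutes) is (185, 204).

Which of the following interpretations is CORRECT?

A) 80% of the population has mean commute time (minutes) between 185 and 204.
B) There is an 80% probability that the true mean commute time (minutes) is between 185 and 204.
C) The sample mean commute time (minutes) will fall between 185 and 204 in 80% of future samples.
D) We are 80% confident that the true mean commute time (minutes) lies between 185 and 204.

A confidence interval represents our confidence in the procedure, not a probability statement about the parameter.

Key concept: If we repeated this sampling process many times and computed an 80% CI each time, about 80% of those intervals would contain the true population parameter.

For this specific interval (185, 204):
- Midpoint (point estimate): 194.5
- Margin of error: 9.5

The correct interpretation is the one stating confidence that the true parameter lies in the interval — option D.

D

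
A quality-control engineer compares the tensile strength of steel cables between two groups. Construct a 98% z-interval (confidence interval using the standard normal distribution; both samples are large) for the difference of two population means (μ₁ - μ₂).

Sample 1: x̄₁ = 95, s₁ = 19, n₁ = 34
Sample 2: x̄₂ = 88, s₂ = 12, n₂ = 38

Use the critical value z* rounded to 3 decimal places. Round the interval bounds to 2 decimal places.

Both samples are large (n₁ = 34 ≥ 30, n₂ = 38 ≥ 30), so a z-interval for the difference of means applies.

Point estimate: x̄₁ - x̄₂ = 95 - 88 = 7

Standard error: SE = √(s₁²/n₁ + s₂²/n₂)
= √(19²/34 + 12²/38)
= √(10.617647 + 3.789474)
= 3.795671

For 98% confidence, z* = 2.326 (from standard normal table)
Margin of error: E = z* × SE = 2.326 × 3.795671 = 8.8287

Z-interval: (x̄₁ - x̄₂) ± E = 7 ± 8.8287 = (-1.8287, 15.8287)

Rounded to 2 decimal places:

(-1.83, 15.83)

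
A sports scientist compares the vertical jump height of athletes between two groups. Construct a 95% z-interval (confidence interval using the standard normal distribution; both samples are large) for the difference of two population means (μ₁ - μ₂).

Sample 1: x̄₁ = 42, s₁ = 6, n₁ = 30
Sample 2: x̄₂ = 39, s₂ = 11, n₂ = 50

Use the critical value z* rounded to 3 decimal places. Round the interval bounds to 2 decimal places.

Both samples are large (n₁ = 30 ≥ 30, n₂ = 50 ≥ 30), so a z-interval for the difference of means applies.

Point estimate: x̄₁ - x̄₂ = 42 - 39 = 3

Standard error: SE = √(s₁²/n₁ + s₂²/n₂)
= √(6²/30 + 11²/50)
= √(1.200000 + 2.420000)
= 1.902630

For 95% confidence, z* = 1.96 (from standard normal table)
Margin of error: E = z* × SE = 1.96 × 1.902630 = 3.7292

Z-interval: (x̄₁ - x̄₂) ± E = 3 ± 3.7292 = (-0.7292, 6.7292)

Rounded to 2 decimal places:

(-0.73, 6.73)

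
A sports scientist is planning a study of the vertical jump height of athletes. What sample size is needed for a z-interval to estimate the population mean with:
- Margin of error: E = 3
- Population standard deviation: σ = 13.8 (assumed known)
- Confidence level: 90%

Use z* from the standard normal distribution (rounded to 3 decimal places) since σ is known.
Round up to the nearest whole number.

Using z* since population σ is known (z-interval formula).

For 90% confidence, z* = 1.645 (from standard normal table)

Sample size formula for z-interval: n = (z*σ/E)²

n = (1.645 × 13.8 / 3)²
  = (7.567000)²
  = 57.2595

Round up to the nearest whole number: n = 58

58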